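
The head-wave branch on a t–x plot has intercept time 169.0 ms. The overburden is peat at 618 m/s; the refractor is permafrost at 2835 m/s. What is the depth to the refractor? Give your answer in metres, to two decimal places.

θ_c = arcsin(618/2835) = 12.59°; cos θ_c = 0.9760.
tᵢ = 2h cos θ_c/V₁ ⇒ h = tᵢ·V₁/(2 cos θ_c) = 0.169·618/(2·0.9760) = 53.51 m.

53.51 m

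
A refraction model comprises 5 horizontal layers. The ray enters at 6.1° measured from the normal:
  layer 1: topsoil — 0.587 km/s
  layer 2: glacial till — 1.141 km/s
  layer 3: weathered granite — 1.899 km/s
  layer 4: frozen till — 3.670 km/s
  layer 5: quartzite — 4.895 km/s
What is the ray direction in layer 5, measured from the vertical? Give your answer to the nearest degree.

62°

Snell's law across each interface conserves sin θ / V, so sin θ_5 = V_5·sin θ₁/V₁.
sin θ_5 = 4.895 × sin 6.1° / 0.587 = 0.8861.
θ_5 = arcsin 0.8861 = 62.39°.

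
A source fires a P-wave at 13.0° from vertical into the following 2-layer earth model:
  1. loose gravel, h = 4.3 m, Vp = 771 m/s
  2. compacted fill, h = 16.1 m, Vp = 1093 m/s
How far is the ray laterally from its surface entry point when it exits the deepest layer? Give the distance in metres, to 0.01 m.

6.41 m

Ray parameter p = sin 13.0° / 771 m/s = 2.9177e-04 s/m.
Layer 1: θ = 13.00°; offset = 4.3·tan 13.00° = 0.9927 m.
Layer 2: sin θ = p·1093 = 0.3189 → θ = 18.60°; offset = 16.1·tan 18.60° = 5.4171 m.
Total horizontal offset = 6.4099 m.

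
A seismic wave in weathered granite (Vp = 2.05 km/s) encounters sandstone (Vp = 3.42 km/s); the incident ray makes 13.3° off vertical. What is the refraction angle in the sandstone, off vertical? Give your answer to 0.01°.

22.57°

sin θ₁/V₁ = sin θ₂/V₂ ⇒ sin θ₂ = 3.42·sin 13.3°/2.05 = 3.42·0.2300/2.05 = 0.3838.
θ₂ = sin⁻¹(0.3838) = 22.57° (from vertical).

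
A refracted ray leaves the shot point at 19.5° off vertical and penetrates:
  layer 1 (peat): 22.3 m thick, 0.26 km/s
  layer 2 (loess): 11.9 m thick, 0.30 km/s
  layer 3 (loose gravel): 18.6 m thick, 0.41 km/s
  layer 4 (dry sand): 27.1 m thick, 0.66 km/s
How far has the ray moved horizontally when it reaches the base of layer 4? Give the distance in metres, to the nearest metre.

68 m

p = sin θ₁/V₁ = sin 19.5°/0.26 = 1.2839e+00 s/km is conserved through the stack.
Layer 1: θ = 19.50°; offset = 22.3·tan 19.50° = 7.897 m.
Layer 2: sin θ = p·0.30 = 0.3852 → θ = 22.65°; offset = 11.9·tan 22.65° = 4.967 m.
Layer 3: sin θ = p·0.41 = 0.5264 → θ = 31.76°; offset = 18.6·tan 31.76° = 11.515 m.
Layer 4: sin θ = p·0.66 = 0.8474 → θ = 57.93°; offset = 27.1·tan 57.93° = 43.243 m.
Summing the layer offsets gives 67.622 m.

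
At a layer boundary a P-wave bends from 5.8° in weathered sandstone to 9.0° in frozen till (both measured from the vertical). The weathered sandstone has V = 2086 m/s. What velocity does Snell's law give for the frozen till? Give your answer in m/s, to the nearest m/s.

Snell's law: sin 5.8°/V₁ = sin 9.0°/V₂.
V₂ = V₁·sin 9.0°/sin 5.8° = 2086 × 1.5480 = 3229.11 m/s.

3229 m/s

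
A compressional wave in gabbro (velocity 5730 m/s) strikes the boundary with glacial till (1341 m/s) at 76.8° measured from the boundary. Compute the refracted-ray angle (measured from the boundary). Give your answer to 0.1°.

86.9°

Angle from the normal: 90° − 76.8° = 13.2°.
Snell's law: sin θ₂ = (V₂/V₁)·sin θ₁ = (1341/5730)·sin 13.2° = 0.0534.
θ₂ = sin⁻¹(0.0534) = 3.06° (from vertical).
From the interface: 90° − 3.06° = 86.94°.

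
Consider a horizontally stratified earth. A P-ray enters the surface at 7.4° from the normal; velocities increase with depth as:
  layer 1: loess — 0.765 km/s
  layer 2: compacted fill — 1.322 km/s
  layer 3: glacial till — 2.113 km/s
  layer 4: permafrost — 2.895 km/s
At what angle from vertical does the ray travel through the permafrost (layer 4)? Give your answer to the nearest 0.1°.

29.2°

Ray parameter p = sin 7.4° / 0.765 = 1.6836e-01 s/km.
sin θ_4 = p·V_4 = 1.6836e-01 × 2.895 = 0.4874.
θ_4 = 29.17° from the vertical.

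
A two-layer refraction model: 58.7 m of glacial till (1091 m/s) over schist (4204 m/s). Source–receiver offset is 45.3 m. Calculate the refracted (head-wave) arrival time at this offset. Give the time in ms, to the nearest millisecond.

115 ms

t = x/V₂ + 2h·√(V₂²−V₁²)/(V₁V₂).
√(V₂²−V₁²) = √(4204²−1091²) = 4060.0 m/s; delay term = 2·58.7·4060.0/(1091·4204) = 0.10392 s.
t = 45.3/4204 + 0.10392 = 0.11470 s.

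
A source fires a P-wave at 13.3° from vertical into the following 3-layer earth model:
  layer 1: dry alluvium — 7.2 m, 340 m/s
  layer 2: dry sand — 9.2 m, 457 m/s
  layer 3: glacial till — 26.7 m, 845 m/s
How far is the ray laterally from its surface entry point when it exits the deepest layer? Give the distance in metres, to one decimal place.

23.3 m

p = sin θ₁/V₁ = sin 13.3°/340 = 6.7662e-04 s/m is conserved through the stack.
Layer 1: θ = 13.30°; offset = 7.2·tan 13.30° = 1.702 m.
Layer 2: sin θ = p·457 = 0.3092 → θ = 18.01°; offset = 9.2·tan 18.01° = 2.991 m.
Layer 3: sin θ = p·845 = 0.5717 → θ = 34.87°; offset = 26.7·tan 34.87° = 18.607 m.
Summing the layer offsets gives 23.300 m.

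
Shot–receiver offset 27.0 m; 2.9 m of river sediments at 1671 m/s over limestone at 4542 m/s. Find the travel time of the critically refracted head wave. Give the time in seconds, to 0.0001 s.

θ_c = arcsin(V₁/V₂) = arcsin(1671/4542) = 21.59°, cos θ_c = 0.9299.
Intercept time tᵢ = 2h cos θ_c / V₁ = 2·2.9·0.9299/1671 = 0.00323 s.
t = x/V₂ + tᵢ = 27.0/4542 + 0.00323 = 0.00917 s.

0.0092 s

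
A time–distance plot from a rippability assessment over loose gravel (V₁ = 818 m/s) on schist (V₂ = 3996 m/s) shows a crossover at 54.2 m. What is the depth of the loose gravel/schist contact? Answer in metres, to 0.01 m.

h = (x_cross/2)·√((V₂−V₁)/(V₂+V₁)).
(V₂−V₁)/(V₂+V₁) = (3996−818)/(3996+818) = 0.6602; √ = 0.8125.
h = (54.2/2)·0.8125 = 22.02 m.

22.02 m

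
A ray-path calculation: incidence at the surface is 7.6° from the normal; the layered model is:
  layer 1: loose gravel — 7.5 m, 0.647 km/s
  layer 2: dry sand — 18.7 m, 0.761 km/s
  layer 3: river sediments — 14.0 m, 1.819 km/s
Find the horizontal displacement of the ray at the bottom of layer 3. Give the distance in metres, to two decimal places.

9.55 m

Apply Snell's law at each interface; in layer i the horizontal offset is hᵢ·tan θᵢ.
Layer 1: θ = 7.60°; offset = 7.5·tan 7.60° = 1.0007 m.
Layer 2: sin θ = 0.761·sin 7.6°/0.647 = 0.1556, θ = 8.95°; offset = 18.7·tan 8.95° = 2.9448 m.
Layer 3: sin θ = 1.819·sin 7.6°/0.647 = 0.3718, θ = 21.83°; offset = 14.0·tan 21.83° = 5.6077 m.
Summing the layer offsets gives 9.5532 m.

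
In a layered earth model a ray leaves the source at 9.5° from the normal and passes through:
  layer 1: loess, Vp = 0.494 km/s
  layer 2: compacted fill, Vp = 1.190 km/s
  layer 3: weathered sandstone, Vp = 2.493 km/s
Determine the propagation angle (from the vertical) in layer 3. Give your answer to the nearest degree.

56°

Ray parameter p = sin 9.5° / 0.494 = 3.3410e-01 s/km.
sin θ_3 = p·V_3 = 3.3410e-01 × 2.493 = 0.8329.
θ_3 = arcsin 0.8329 = 56.40°.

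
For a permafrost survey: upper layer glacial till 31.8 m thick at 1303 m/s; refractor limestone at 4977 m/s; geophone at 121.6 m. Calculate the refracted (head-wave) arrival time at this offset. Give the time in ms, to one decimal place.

t = x/V₂ + 2h·√(V₂²−V₁²)/(V₁V₂).
√(V₂²−V₁²) = √(4977²−1303²) = 4803.4 m/s; delay term = 2·31.8·4803.4/(1303·4977) = 0.04711 s.
t = 121.6/4977 + 0.04711 = 0.07154 s.

71.5 ms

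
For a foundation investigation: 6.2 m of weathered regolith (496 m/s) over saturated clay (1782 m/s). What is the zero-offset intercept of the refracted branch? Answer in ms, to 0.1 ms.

tᵢ = 2h·√(V₂²−V₁²)/(V₁V₂).
√(V₂²−V₁²) = √(1782²−496²) = 1711.6 m/s.
tᵢ = 2·6.2·1711.6/(496·1782) = 0.02401 s.

24.0 ms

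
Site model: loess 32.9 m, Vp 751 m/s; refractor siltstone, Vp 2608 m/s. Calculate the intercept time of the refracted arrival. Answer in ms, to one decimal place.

83.9 ms

θ_c = arcsin(V₁/V₂) = arcsin(751/2608) = 16.74°; cos θ_c = 0.9576.
tᵢ = 2h·cos θ_c / V₁ = 2·32.9·0.9576 / 751 = 0.08391 s.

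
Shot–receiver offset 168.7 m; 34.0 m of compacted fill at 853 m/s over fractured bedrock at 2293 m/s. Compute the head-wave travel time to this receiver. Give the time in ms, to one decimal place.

t = x/V₂ + 2h·√(V₂²−V₁²)/(V₁V₂).
√(V₂²−V₁²) = √(2293²−853²) = 2128.4 m/s; delay term = 2·34.0·2128.4/(853·2293) = 0.07400 s.
t = 168.7/2293 + 0.07400 = 0.14757 s.

147.6 ms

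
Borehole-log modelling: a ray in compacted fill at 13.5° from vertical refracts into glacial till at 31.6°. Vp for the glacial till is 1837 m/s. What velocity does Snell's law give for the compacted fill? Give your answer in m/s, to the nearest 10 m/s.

Snell's law: sin 13.5°/V₁ = sin 31.6°/V₂.
V₁ = V₂·sin 13.5°/sin 31.6° = 1837 × 0.4455 = 818.42 m/s.

820 m/s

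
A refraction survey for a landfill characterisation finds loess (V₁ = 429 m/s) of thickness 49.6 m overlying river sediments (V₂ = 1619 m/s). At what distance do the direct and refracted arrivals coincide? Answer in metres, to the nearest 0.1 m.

x_cross = 2h·√((V₂+V₁)/(V₂−V₁)).
(V₂+V₁)/(V₂−V₁) = (1619+429)/(1619−429) = 1.7210; √ = 1.3119.
x_cross = 2·49.6·1.3119 = 130.14 m.

130.1 m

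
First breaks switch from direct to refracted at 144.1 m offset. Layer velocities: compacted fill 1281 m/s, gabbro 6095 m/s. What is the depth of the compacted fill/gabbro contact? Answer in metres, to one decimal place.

h = (x_cross/2)·√((V₂−V₁)/(V₂+V₁)).
(V₂−V₁)/(V₂+V₁) = (6095−1281)/(6095+1281) = 0.6527; √ = 0.8079.
h = (144.1/2)·0.8079 = 58.21 m.

58.2 m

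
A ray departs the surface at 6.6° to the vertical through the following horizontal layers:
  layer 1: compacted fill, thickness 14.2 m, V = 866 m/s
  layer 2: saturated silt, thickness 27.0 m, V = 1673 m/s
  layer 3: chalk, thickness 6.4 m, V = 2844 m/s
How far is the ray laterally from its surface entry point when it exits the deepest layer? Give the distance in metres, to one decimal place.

10.4 m

Apply Snell's law at each interface; in layer i the horizontal offset is hᵢ·tan θᵢ.
Layer 1: θ = 6.60°; offset = 14.2·tan 6.60° = 1.643 m.
Layer 2: sin θ = 1673·sin 6.6°/866 = 0.2220, θ = 12.83°; offset = 27.0·tan 12.83° = 6.149 m.
Layer 3: sin θ = 2844·sin 6.6°/866 = 0.3775, θ = 22.18°; offset = 6.4·tan 22.18° = 2.609 m.
Total horizontal offset = 10.400 m.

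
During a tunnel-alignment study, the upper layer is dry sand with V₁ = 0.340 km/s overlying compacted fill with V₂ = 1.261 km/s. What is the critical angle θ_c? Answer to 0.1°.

At critical incidence the refracted ray runs along the interface (θ₂ = 90°), so sin θ_c = V₁/V₂.
θ_c = arcsin(0.340/1.261) = arcsin 0.2696 = 15.64°.

15.6°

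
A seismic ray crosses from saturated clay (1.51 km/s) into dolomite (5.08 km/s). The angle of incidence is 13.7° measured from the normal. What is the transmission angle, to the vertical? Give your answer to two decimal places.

sin θ₁/V₁ = sin θ₂/V₂ ⇒ sin θ₂ = 5.08·sin 13.7°/1.51 = 5.08·0.2368/1.51 = 0.7968.
θ₂ = sin⁻¹(0.7968) = 52.82° (from vertical).

52.82°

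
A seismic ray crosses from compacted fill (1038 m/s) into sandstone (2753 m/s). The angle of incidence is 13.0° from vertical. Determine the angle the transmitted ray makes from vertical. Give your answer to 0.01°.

36.63°

sin θ₁/V₁ = sin θ₂/V₂ ⇒ sin θ₂ = 2753·sin 13.0°/1038 = 2753·0.2250/1038 = 0.5966.
θ₂ = sin⁻¹(0.5966) = 36.63° (from vertical).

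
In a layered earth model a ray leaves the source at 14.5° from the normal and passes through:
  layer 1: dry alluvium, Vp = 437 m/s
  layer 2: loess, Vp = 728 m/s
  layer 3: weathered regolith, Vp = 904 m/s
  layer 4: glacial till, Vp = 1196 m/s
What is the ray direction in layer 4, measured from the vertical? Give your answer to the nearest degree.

43°

Snell's law across each interface conserves sin θ / V, so sin θ_4 = V_4·sin θ₁/V₁.
sin θ_4 = 1196 × sin 14.5° / 437 = 0.6853.
θ_4 = 43.26° from the vertical.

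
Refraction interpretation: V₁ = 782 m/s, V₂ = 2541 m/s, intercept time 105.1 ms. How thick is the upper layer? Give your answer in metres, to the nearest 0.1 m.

θ_c = arcsin(782/2541) = 17.92°; cos θ_c = 0.9515.
tᵢ = 2h cos θ_c/V₁ ⇒ h = tᵢ·V₁/(2 cos θ_c) = 0.1051·782/(2·0.9515) = 43.19 m.

43.2 m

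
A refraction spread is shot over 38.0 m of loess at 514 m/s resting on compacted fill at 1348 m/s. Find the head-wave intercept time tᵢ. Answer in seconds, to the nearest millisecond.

θ_c = arcsin(V₁/V₂) = arcsin(514/1348) = 22.41°; cos θ_c = 0.9244.
tᵢ = 2h·cos θ_c / V₁ = 2·38.0·0.9244 / 514 = 0.13669 s.

0.137 s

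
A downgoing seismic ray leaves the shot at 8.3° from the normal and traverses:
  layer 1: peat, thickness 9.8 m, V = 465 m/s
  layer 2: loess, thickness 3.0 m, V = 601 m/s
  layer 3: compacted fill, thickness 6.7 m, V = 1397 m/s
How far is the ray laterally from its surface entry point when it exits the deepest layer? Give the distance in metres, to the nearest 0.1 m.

5.2 m

Apply Snell's law at each interface; in layer i the horizontal offset is hᵢ·tan θᵢ.
Layer 1: θ = 8.30°; offset = 9.8·tan 8.30° = 1.430 m.
Layer 2: sin θ = 601·sin 8.3°/465 = 0.1866, θ = 10.75°; offset = 3.0·tan 10.75° = 0.570 m.
Layer 3: sin θ = 1397·sin 8.3°/465 = 0.4337, θ = 25.70°; offset = 6.7·tan 25.70° = 3.225 m.
Σ offsets = 5.224 m.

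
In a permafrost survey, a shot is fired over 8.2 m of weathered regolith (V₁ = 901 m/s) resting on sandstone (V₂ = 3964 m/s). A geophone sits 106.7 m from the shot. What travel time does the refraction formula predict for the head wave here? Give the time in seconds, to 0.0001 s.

t = x/V₂ + 2h·√(V₂²−V₁²)/(V₁V₂).
√(V₂²−V₁²) = √(3964²−901²) = 3860.2 m/s; delay term = 2·8.2·3860.2/(901·3964) = 0.01773 s.
t = 106.7/3964 + 0.01773 = 0.04464 s.

0.0446 s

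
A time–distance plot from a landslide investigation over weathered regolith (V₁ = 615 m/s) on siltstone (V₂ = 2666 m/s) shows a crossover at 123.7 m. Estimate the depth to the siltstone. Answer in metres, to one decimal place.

48.9 m

x_cross = 2h·√((V₂+V₁)/(V₂−V₁)) → h = x_cross / (2·√((V₂+V₁)/(V₂−V₁))).
√((V₂+V₁)/(V₂−V₁)) = √((2666+615)/(2666−615)) = 1.2648.
h = 123.7 / (2·1.2648) = 48.90 m.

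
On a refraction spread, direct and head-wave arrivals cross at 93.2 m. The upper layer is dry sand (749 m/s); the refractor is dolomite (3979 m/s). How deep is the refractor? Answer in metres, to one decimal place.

38.5 m

h = (x_cross/2)·√((V₂−V₁)/(V₂+V₁)).
(V₂−V₁)/(V₂+V₁) = (3979−749)/(3979+749) = 0.6832; √ = 0.8265.
h = (93.2/2)·0.8265 = 38.52 m.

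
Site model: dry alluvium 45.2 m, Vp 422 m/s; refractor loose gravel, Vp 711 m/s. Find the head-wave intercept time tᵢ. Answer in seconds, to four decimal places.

0.1724 s

tᵢ = 2h·√(V₂²−V₁²)/(V₁V₂).
√(V₂²−V₁²) = √(711²−422²) = 572.2 m/s.
tᵢ = 2·45.2·572.2/(422·711) = 0.17241 s.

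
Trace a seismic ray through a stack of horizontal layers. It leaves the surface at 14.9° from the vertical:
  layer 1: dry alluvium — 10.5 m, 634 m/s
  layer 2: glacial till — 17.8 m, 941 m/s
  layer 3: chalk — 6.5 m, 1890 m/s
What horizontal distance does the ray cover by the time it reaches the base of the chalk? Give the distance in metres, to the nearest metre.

18 m

Apply Snell's law at each interface; in layer i the horizontal offset is hᵢ·tan θᵢ.
Layer 1: θ = 14.90°; offset = 10.5·tan 14.90° = 2.794 m.
Layer 2: sin θ = 941·sin 14.9°/634 = 0.3816, θ = 22.44°; offset = 17.8·tan 22.44° = 7.350 m.
Layer 3: sin θ = 1890·sin 14.9°/634 = 0.7665, θ = 50.04°; offset = 6.5·tan 50.04° = 7.758 m.
Total horizontal offset = 17.902 m.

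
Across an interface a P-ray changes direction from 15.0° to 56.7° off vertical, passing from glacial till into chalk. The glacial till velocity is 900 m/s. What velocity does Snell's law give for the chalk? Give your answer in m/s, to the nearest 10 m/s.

sin 15.0° = 0.2588; sin 56.7° = 0.8358.
V₂ = V₁·(sin θ₂/sin θ₁) = 900·(0.8358/0.2588) = 2906.38 m/s.

2910 m/s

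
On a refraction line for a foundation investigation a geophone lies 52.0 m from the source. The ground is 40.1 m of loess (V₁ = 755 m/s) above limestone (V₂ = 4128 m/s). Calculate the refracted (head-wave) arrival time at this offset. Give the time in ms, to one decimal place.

θ_c = arcsin(V₁/V₂) = arcsin(755/4128) = 10.54°, cos θ_c = 0.9831.
Intercept time tᵢ = 2h cos θ_c / V₁ = 2·40.1·0.9831/755 = 0.10443 s.
t = x/V₂ + tᵢ = 52.0/4128 + 0.10443 = 0.11703 s.

117.0 ms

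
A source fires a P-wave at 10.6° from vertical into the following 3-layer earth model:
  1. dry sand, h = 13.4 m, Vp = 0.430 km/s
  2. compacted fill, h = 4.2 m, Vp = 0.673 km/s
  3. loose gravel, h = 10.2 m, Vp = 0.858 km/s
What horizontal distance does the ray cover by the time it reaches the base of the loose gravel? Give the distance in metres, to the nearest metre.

Apply Snell's law at each interface; in layer i the horizontal offset is hᵢ·tan θᵢ.
Layer 1: θ = 10.60°; offset = 13.4·tan 10.60° = 2.508 m.
Layer 2: sin θ = 0.673·sin 10.6°/0.430 = 0.2879, θ = 16.73°; offset = 4.2·tan 16.73° = 1.263 m.
Layer 3: sin θ = 0.858·sin 10.6°/0.430 = 0.3670, θ = 21.53°; offset = 10.2·tan 21.53° = 4.025 m.
Total horizontal offset = 7.795 m.

8 m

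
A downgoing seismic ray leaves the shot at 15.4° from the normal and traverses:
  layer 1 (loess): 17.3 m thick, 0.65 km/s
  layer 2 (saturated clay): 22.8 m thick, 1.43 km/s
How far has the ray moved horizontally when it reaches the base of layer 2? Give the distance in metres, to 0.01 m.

21.18 m

Apply Snell's law at each interface; in layer i the horizontal offset is hᵢ·tan θᵢ.
Layer 1: θ = 15.40°; offset = 17.3·tan 15.40° = 4.7652 m.
Layer 2: sin θ = 1.43·sin 15.4°/0.65 = 0.5842, θ = 35.75°; offset = 22.8·tan 35.75° = 16.4125 m.
Σ offsets = 21.1777 m.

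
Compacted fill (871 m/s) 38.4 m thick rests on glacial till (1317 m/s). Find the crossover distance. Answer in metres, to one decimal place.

θ_c = arcsin(871/1317) = 41.40°, so cos θ_c = 0.7501 and tᵢ = 2h cos θ_c/V₁ = 0.0661 s.
At crossover x/V₁ = x/V₂ + tᵢ ⇒ x = tᵢ/(1/V₁ − 1/V₂) = 0.06614/(1.1481e-03 − 7.5930e-04) = 170.11 m.

170.1 m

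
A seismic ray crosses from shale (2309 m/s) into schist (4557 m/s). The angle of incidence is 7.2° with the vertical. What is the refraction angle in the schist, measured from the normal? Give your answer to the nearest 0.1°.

sin θ₁/V₁ = sin θ₂/V₂ ⇒ sin θ₂ = 4557·sin 7.2°/2309 = 4557·0.1253/2309 = 0.2474.
θ₂ = arcsin 0.2474 = 14.32° from the normal.

14.3°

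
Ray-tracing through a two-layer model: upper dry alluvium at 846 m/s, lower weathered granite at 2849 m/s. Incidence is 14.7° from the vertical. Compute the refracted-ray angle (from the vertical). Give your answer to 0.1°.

58.7°

Snell's law: sin θ₂ = (V₂/V₁)·sin θ₁ = (2849/846)·sin 14.7° = 0.8546.
θ₂ = sin⁻¹(0.8546) = 58.71° (from vertical).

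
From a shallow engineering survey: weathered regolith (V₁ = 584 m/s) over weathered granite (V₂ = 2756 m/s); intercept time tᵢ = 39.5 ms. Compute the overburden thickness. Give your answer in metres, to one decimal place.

11.8 m

h = tᵢ·V₁·V₂ / (2·√(V₂²−V₁²)).
√(V₂²−V₁²) = √(2756² − 584²) = 2693.4 m/s.
h = 0.0395 s × 584 × 2756 / (2 × 2693.4) = 11.80 m.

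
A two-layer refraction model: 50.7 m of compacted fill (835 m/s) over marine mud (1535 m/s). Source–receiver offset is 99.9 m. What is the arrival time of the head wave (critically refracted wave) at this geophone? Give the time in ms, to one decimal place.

167.0 ms

θ_c = arcsin(V₁/V₂) = arcsin(835/1535) = 32.95°, cos θ_c = 0.8391.
Intercept time tᵢ = 2h cos θ_c / V₁ = 2·50.7·0.8391/835 = 0.10190 s.
t = x/V₂ + tᵢ = 99.9/1535 + 0.10190 = 0.16698 s.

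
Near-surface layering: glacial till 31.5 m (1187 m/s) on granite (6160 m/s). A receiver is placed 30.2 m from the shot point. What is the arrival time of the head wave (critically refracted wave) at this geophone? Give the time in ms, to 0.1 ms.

57.0 ms

t = x/V₂ + 2h·√(V₂²−V₁²)/(V₁V₂).
√(V₂²−V₁²) = √(6160²−1187²) = 6044.6 m/s; delay term = 2·31.5·6044.6/(1187·6160) = 0.05208 s.
t = 30.2/6160 + 0.05208 = 0.05698 s.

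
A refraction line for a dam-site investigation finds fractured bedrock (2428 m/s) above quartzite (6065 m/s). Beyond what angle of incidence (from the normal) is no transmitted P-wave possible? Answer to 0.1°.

23.6°

Critical incidence: sin θ_c = V₁/V₂ = 2428/6065 = 0.4003.
θ_c = arcsin 0.4003 = 23.60°.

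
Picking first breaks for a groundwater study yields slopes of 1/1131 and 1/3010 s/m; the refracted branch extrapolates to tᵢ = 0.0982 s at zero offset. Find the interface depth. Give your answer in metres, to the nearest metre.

h = tᵢ·V₁·V₂ / (2·√(V₂²−V₁²)).
√(V₂²−V₁²) = √(3010² − 1131²) = 2789.4 m/s.
h = 0.0982 s × 1131 × 3010 / (2 × 2789.4) = 59.92 m.

60 m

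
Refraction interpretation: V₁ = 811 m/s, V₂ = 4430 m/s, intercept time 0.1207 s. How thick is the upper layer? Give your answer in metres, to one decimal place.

49.8 m

θ_c = arcsin(811/4430) = 10.55°; cos θ_c = 0.9831.
tᵢ = 2h cos θ_c/V₁ ⇒ h = tᵢ·V₁/(2 cos θ_c) = 0.1207·811/(2·0.9831) = 49.79 m.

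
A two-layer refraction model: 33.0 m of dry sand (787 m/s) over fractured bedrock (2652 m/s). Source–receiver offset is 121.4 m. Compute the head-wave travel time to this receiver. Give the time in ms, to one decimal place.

t = x/V₂ + 2h·√(V₂²−V₁²)/(V₁V₂).
√(V₂²−V₁²) = √(2652²−787²) = 2532.5 m/s; delay term = 2·33.0·2532.5/(787·2652) = 0.08009 s.
t = 121.4/2652 + 0.08009 = 0.12586 s.

125.9 ms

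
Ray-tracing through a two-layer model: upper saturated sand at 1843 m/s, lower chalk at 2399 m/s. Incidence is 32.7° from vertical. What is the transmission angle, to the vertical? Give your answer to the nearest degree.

sin θ₁/V₁ = sin θ₂/V₂ ⇒ sin θ₂ = 2399·sin 32.7°/1843 = 2399·0.5402/1843 = 0.7032.
θ₂ = sin⁻¹(0.7032) = 44.69° (from vertical).

45°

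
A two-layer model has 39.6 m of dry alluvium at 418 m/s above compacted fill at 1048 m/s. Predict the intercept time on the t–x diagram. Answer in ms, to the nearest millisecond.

174 ms

tᵢ = 2h·√(V₂²−V₁²)/(V₁V₂).
√(V₂²−V₁²) = √(1048²−418²) = 961.0 m/s.
tᵢ = 2·39.6·961.0/(418·1048) = 0.17375 s.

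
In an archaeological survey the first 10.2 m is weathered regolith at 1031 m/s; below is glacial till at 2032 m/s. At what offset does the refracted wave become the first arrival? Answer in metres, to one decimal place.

35.7 m

x_cross = 2h·√((V₂+V₁)/(V₂−V₁)).
(V₂+V₁)/(V₂−V₁) = (2032+1031)/(2032−1031) = 3.0599; √ = 1.7493.
x_cross = 2·10.2·1.7493 = 35.69 m.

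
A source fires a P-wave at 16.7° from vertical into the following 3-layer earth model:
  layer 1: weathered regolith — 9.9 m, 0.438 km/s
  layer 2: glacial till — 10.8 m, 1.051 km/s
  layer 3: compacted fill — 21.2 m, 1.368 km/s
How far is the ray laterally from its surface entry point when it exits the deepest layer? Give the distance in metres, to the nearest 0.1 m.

56.4 m

p = sin θ₁/V₁ = sin 16.7°/0.438 = 6.5607e-01 s/km is conserved through the stack.
Layer 1: θ = 16.70°; offset = 9.9·tan 16.70° = 2.970 m.
Layer 2: sin θ = p·1.051 = 0.6895 → θ = 43.59°; offset = 10.8·tan 43.59° = 10.282 m.
Layer 3: sin θ = p·1.368 = 0.8975 → θ = 63.83°; offset = 21.2·tan 63.83° = 43.146 m.
Total horizontal offset = 56.398 m.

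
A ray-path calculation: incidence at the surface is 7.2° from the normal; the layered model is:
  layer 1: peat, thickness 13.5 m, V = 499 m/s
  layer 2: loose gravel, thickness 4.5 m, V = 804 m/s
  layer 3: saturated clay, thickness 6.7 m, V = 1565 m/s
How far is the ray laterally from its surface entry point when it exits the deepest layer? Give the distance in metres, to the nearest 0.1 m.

5.5 m

Apply Snell's law at each interface; in layer i the horizontal offset is hᵢ·tan θᵢ.
Layer 1: θ = 7.20°; offset = 13.5·tan 7.20° = 1.705 m.
Layer 2: sin θ = 804·sin 7.2°/499 = 0.2019, θ = 11.65°; offset = 4.5·tan 11.65° = 0.928 m.
Layer 3: sin θ = 1565·sin 7.2°/499 = 0.3931, θ = 23.15°; offset = 6.7·tan 23.15° = 2.864 m.
Total horizontal offset = 5.497 m.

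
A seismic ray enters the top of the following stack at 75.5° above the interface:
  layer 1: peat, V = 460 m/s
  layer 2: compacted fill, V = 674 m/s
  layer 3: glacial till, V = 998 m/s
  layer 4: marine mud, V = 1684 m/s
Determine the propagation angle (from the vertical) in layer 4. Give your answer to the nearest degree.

From the normal: θ₁ = 90° − 75.5° = 14.5°.
Ray parameter p = sin 14.5° / 460 = 5.4430e-04 s/m.
sin θ_4 = p·V_4 = 5.4430e-04 × 1684 = 0.9166.
θ_4 = 66.44° from the vertical.

66°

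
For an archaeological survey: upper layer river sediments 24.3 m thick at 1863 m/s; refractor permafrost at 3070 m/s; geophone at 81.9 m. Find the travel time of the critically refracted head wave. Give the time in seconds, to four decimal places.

0.0474 s

t = x/V₂ + 2h·√(V₂²−V₁²)/(V₁V₂).
√(V₂²−V₁²) = √(3070²−1863²) = 2440.1 m/s; delay term = 2·24.3·2440.1/(1863·3070) = 0.02073 s.
t = 81.9/3070 + 0.02073 = 0.04741 s.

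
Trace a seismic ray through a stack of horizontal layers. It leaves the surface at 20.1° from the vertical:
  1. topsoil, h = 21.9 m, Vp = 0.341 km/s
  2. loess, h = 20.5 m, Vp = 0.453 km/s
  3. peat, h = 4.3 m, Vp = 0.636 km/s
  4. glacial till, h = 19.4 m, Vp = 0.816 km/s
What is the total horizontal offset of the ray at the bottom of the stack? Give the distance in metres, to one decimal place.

Apply Snell's law at each interface; in layer i the horizontal offset is hᵢ·tan θᵢ.
Layer 1: θ = 20.10°; offset = 21.9·tan 20.10° = 8.014 m.
Layer 2: sin θ = 0.453·sin 20.1°/0.341 = 0.4565, θ = 27.16°; offset = 20.5·tan 27.16° = 10.519 m.
Layer 3: sin θ = 0.636·sin 20.1°/0.341 = 0.6410, θ = 39.86°; offset = 4.3·tan 39.86° = 3.591 m.
Layer 4: sin θ = 0.816·sin 20.1°/0.341 = 0.8224, θ = 55.32°; offset = 19.4·tan 55.32° = 28.040 m.
Summing the layer offsets gives 50.164 m.

50.2 m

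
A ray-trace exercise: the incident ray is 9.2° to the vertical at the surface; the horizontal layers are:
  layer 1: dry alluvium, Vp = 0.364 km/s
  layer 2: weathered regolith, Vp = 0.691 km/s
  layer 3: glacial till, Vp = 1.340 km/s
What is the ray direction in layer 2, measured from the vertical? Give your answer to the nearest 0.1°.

Snell's law across each interface conserves sin θ / V, so sin θ_2 = V_2·sin θ₁/V₁.
sin θ_2 = 0.691 × sin 9.2° / 0.364 = 0.3035.
θ_2 = 17.67° from the vertical.

17.7°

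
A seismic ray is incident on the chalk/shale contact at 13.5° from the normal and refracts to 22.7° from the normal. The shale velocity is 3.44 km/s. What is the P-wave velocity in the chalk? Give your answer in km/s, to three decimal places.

2.081 km/s

sin 13.5° = 0.2334; sin 22.7° = 0.3859.
V₁ = V₂·(sin θ₁/sin θ₂) = 3.44·(0.2334/0.3859) = 2.081 km/s.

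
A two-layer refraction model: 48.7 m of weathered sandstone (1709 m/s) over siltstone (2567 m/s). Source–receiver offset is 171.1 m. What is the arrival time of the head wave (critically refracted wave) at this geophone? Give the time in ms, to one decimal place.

θ_c = arcsin(V₁/V₂) = arcsin(1709/2567) = 41.74°, cos θ_c = 0.7462.
Intercept time tᵢ = 2h cos θ_c / V₁ = 2·48.7·0.7462/1709 = 0.04253 s.
t = x/V₂ + tᵢ = 171.1/2567 + 0.04253 = 0.10918 s.

109.2 ms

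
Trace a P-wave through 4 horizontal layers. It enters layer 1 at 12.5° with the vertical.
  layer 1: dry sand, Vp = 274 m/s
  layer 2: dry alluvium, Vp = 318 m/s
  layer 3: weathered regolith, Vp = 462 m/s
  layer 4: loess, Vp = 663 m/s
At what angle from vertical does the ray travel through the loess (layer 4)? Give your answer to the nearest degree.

Ray parameter p = sin 12.5° / 274 = 7.8993e-04 s/m.
sin θ_4 = p·V_4 = 7.8993e-04 × 663 = 0.5237.
θ_4 = arcsin 0.5237 = 31.58°.

32°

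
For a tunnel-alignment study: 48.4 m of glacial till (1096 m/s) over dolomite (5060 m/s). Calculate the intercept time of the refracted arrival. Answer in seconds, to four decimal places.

0.0862 s

θ_c = arcsin(V₁/V₂) = arcsin(1096/5060) = 12.51°; cos θ_c = 0.9763.
tᵢ = 2h·cos θ_c / V₁ = 2·48.4·0.9763 / 1096 = 0.08622 s.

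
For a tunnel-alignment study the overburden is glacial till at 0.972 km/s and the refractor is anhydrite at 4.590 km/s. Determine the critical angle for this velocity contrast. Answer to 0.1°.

At critical incidence the refracted ray runs along the interface (θ₂ = 90°), so sin θ_c = V₁/V₂.
θ_c = arcsin(0.972/4.590) = arcsin 0.2118 = 12.23°.

12.2°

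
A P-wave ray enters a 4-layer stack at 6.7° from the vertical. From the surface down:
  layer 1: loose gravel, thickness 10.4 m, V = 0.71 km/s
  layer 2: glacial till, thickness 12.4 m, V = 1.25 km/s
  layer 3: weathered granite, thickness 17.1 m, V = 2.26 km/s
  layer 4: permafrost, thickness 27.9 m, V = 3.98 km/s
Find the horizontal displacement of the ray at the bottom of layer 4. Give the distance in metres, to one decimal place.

34.8 m

Apply Snell's law at each interface; in layer i the horizontal offset is hᵢ·tan θᵢ.
Layer 1: θ = 6.70°; offset = 10.4·tan 6.70° = 1.222 m.
Layer 2: sin θ = 1.25·sin 6.7°/0.71 = 0.2054, θ = 11.85°; offset = 12.4·tan 11.85° = 2.603 m.
Layer 3: sin θ = 2.26·sin 6.7°/0.71 = 0.3714, θ = 21.80°; offset = 17.1·tan 21.80° = 6.840 m.
Layer 4: sin θ = 3.98·sin 6.7°/0.71 = 0.6540, θ = 40.84°; offset = 27.9·tan 40.84° = 24.121 m.
Total horizontal offset = 34.785 m.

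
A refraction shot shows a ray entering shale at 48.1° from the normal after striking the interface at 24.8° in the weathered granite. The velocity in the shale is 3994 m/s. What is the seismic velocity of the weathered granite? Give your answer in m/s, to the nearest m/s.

2251 m/s

Snell's law: sin 24.8°/V₁ = sin 48.1°/V₂.
V₁ = V₂·sin 24.8°/sin 48.1° = 3994 × 0.5635 = 2250.79 m/s.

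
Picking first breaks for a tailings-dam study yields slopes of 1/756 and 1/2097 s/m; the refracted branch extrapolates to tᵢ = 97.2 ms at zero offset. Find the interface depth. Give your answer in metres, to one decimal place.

θ_c = arcsin(756/2097) = 21.13°; cos θ_c = 0.9328.
tᵢ = 2h cos θ_c/V₁ ⇒ h = tᵢ·V₁/(2 cos θ_c) = 0.0972·756/(2·0.9328) = 39.39 m.

39.4 m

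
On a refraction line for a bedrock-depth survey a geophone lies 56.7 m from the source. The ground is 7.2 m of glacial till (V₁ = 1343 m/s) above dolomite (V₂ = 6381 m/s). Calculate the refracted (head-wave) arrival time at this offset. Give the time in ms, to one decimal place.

t = x/V₂ + 2h·√(V₂²−V₁²)/(V₁V₂).
√(V₂²−V₁²) = √(6381²−1343²) = 6238.1 m/s; delay term = 2·7.2·6238.1/(1343·6381) = 0.01048 s.
t = 56.7/6381 + 0.01048 = 0.01937 s.

19.4 ms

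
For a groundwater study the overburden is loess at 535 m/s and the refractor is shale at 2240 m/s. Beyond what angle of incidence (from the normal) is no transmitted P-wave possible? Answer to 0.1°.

At critical incidence the refracted ray runs along the interface (θ₂ = 90°), so sin θ_c = V₁/V₂.
θ_c = arcsin(535/2240) = arcsin 0.2388 = 13.82°.

13.8°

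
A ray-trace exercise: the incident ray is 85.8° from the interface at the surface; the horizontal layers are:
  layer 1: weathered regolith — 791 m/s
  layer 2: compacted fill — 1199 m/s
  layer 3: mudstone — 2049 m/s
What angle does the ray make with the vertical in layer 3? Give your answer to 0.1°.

From the normal: θ₁ = 90° − 85.8° = 4.2°.
Ray parameter p = sin 4.2° / 791 = 9.2589e-05 s/m.
sin θ_3 = p·V_3 = 9.2589e-05 × 2049 = 0.1897.
θ_3 = arcsin 0.1897 = 10.94°.

10.9°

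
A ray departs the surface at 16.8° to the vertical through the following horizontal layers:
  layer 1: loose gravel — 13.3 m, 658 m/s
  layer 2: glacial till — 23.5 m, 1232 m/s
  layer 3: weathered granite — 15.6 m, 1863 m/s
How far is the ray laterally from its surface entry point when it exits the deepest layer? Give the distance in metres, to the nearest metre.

p = sin θ₁/V₁ = sin 16.8°/658 = 4.3926e-04 s/m is conserved through the stack.
Layer 1: θ = 16.80°; offset = 13.3·tan 16.80° = 4.016 m.
Layer 2: sin θ = p·1232 = 0.5412 → θ = 32.76°; offset = 23.5·tan 32.76° = 15.123 m.
Layer 3: sin θ = p·1863 = 0.8183 → θ = 54.92°; offset = 15.6·tan 54.92° = 22.212 m.
Σ offsets = 41.351 m.

41 m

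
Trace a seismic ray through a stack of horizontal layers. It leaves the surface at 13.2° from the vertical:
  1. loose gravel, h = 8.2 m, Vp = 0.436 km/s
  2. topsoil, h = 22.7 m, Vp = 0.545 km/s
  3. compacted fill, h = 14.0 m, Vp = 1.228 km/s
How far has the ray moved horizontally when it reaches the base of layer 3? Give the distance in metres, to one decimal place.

20.4 m

p = sin θ₁/V₁ = sin 13.2°/0.436 = 5.2374e-01 s/km is conserved through the stack.
Layer 1: θ = 13.20°; offset = 8.2·tan 13.20° = 1.923 m.
Layer 2: sin θ = p·0.545 = 0.2854 → θ = 16.59°; offset = 22.7·tan 16.59° = 6.761 m.
Layer 3: sin θ = p·1.228 = 0.6432 → θ = 40.03°; offset = 14.0·tan 40.03° = 11.759 m.
Summing the layer offsets gives 20.443 m.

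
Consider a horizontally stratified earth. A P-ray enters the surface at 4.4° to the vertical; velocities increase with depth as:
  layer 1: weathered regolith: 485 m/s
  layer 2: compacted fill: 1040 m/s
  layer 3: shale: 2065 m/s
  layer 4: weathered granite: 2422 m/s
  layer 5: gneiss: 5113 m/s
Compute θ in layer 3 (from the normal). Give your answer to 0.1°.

Ray parameter p = sin 4.4° / 485 = 1.5818e-04 s/m.
sin θ_3 = p·V_3 = 1.5818e-04 × 2065 = 0.3266.
θ_3 = arcsin 0.3266 = 19.07°.

19.1°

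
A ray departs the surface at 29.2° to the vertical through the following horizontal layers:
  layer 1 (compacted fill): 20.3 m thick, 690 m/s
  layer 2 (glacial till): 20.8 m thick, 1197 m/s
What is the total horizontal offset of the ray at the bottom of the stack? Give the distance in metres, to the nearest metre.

44 m

p = sin θ₁/V₁ = sin 29.2°/690 = 7.0704e-04 s/m is conserved through the stack.
Layer 1: θ = 29.20°; offset = 20.3·tan 29.20° = 11.345 m.
Layer 2: sin θ = p·1197 = 0.8463 → θ = 57.81°; offset = 20.8·tan 57.81° = 33.049 m.
Σ offsets = 44.394 m.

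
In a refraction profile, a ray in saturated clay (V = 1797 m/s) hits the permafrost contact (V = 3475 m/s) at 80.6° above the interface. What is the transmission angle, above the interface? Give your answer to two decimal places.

Angle from the normal: 90° − 80.6° = 9.4°.
Snell's law: sin θ₂ = (V₂/V₁)·sin θ₁ = (3475/1797)·sin 9.4° = 0.3158.
θ₂ = sin⁻¹(0.3158) = 18.41° (from vertical).
From the interface: 90° − 18.41° = 71.59°.

71.59°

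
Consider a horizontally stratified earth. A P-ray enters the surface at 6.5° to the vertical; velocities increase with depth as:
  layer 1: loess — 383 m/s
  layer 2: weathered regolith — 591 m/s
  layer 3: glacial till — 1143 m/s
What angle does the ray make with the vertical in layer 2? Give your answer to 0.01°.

Ray parameter p = sin 6.5° / 383 = 2.9557e-04 s/m.
sin θ_2 = p·V_2 = 2.9557e-04 × 591 = 0.1747.
θ_2 = arcsin 0.1747 = 10.06°.

10.06°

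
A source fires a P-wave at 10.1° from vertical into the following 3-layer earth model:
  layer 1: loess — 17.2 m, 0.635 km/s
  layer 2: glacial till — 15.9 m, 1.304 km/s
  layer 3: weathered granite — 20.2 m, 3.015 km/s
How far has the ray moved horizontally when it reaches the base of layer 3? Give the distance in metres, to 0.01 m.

Ray parameter p = sin 10.1° / 0.635 km/s = 2.7617e-01 s/km.
Layer 1: θ = 10.10°; offset = 17.2·tan 10.10° = 3.0638 m.
Layer 2: sin θ = p·1.304 = 0.3601 → θ = 21.11°; offset = 15.9·tan 21.11° = 6.1378 m.
Layer 3: sin θ = p·3.015 = 0.8326 → θ = 56.37°; offset = 20.2·tan 56.37° = 30.3708 m.
Total horizontal offset = 39.5723 m.

39.57 m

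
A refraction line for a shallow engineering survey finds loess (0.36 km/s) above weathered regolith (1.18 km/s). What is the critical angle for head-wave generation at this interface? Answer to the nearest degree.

18°

Critical incidence: sin θ_c = V₁/V₂ = 0.36/1.18 = 0.3051.
θ_c = arcsin 0.3051 = 17.76°.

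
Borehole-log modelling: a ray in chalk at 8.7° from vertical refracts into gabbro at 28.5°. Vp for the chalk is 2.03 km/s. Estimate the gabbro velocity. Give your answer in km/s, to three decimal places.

Snell's law: sin 8.7°/V₁ = sin 28.5°/V₂.
V₂ = V₁·sin 28.5°/sin 8.7° = 2.03 × 3.1545 = 6.404 km/s.

6.404 km/s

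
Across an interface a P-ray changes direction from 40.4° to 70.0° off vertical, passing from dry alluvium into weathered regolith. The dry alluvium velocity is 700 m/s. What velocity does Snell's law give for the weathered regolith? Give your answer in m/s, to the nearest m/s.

sin 40.4° = 0.6481; sin 70.0° = 0.9397.
V₂ = V₁·(sin θ₂/sin θ₁) = 700·(0.9397/0.6481) = 1014.91 m/s.

1015 m/s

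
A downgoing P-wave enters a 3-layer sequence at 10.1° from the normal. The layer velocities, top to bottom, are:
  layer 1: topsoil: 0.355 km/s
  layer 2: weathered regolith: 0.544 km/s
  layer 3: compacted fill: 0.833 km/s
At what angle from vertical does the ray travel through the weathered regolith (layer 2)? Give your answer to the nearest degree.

16°

Ray parameter p = sin 10.1° / 0.355 = 4.9399e-01 s/km.
sin θ_2 = p·V_2 = 4.9399e-01 × 0.544 = 0.2687.
θ_2 = arcsin 0.2687 = 15.59°.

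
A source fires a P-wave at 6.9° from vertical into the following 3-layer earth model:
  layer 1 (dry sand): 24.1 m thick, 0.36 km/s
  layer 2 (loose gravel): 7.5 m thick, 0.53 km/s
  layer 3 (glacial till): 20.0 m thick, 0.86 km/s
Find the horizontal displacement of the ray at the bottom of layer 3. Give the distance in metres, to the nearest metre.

10 m

Ray parameter p = sin 6.9° / 0.36 km/s = 3.3371e-01 s/km.
Layer 1: θ = 6.90°; offset = 24.1·tan 6.90° = 2.916 m.
Layer 2: sin θ = p·0.53 = 0.1769 → θ = 10.19°; offset = 7.5·tan 10.19° = 1.348 m.
Layer 3: sin θ = p·0.86 = 0.2870 → θ = 16.68°; offset = 20.0·tan 16.68° = 5.992 m.
Total horizontal offset = 10.256 m.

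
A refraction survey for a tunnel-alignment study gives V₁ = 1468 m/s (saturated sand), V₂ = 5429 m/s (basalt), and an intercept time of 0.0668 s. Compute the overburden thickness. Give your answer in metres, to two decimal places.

h = tᵢ·V₁·V₂ / (2·√(V₂²−V₁²)).
√(V₂²−V₁²) = √(5429² − 1468²) = 5226.8 m/s.
h = 0.0668 s × 1468 × 5429 / (2 × 5226.8) = 50.93 m.

50.93 m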